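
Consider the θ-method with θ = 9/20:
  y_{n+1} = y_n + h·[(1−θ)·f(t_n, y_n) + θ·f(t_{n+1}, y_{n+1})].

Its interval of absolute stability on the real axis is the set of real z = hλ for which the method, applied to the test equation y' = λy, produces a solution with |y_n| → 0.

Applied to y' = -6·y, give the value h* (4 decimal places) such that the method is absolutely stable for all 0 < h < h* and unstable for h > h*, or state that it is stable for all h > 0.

Set f=λy, z=hλ:
  y_{n+1} = y_n + z·[11/20·y_n + 9/20·y_{n+1}] ⇒ (1 − 9/20z)y_{n+1} = (1 + 11/20z)y_n
  Hence R(z) = (1 + 11/20z)/(1 − 9/20z).

Boundary: |R(x)|=1, x<0.
x=-1.06: |R|=0.2823
R=−1: 1+11/20x = −1+9/20x ⇒ -1/10x=2 ⇒ x=2/(-1/10)=-20.0000
Confirm numerically:
  x=-15.823: |R|=0.94856 <1
  x=-12.850: |R|=0.89458 <1
  x=-8.734: |R|=0.77149 <1
  x=-20.298: |R|=1.00294 >1
  x=-20.102: |R|=1.00102 >1
  x=-20.082: |R|=1.00082 >1
So |R|<1 on (-20.0000, 0).

(-20.0000,0); λ=-6 ⇒ h* = (20)/6 = 3.3333.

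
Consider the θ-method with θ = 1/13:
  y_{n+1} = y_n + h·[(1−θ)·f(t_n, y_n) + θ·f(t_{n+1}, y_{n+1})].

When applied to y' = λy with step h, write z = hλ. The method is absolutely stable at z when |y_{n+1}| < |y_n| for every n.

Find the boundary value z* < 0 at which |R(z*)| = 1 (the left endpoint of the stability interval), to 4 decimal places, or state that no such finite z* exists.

z* = -2.3636.

On y'=λy, z=hλ:
  y_{n+1} = y_n + z·[12/13·y_n + 1/13·y_{n+1}] ⇒ (1 − 1/13z)y_{n+1} = (1 + 12/13z)y_n
  so R(z) = (1 + 12/13z)/(1 − 1/13z).

Need |R(x)|<1, x<0.
x=-0.56: |R|=0.4631
R=−1: 1+12/13x = −1+1/13x ⇒ -11/13x=2 ⇒ x=2/(-11/13)=-2.3636
Confirm numerically:
  x=-2.293: |R|=0.94919 <1
  x=-1.967: |R|=0.70849 <1
  x=-1.666: |R|=0.47675 <1
  x=-1.588: |R|=0.41514 <1
  x=-2.954: |R|=1.40705 >1
  x=-2.876: |R|=1.35500 >1
  x=-2.815: |R|=1.31394 >1
Interval (-2.3636, 0).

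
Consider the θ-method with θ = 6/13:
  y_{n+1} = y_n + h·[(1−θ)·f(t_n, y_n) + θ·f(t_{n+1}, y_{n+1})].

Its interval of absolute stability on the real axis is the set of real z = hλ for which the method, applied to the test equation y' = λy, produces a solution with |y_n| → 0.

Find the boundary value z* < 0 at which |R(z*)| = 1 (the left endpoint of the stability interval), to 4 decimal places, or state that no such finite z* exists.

On y'=λy, z=hλ:
  y_{n+1} = y_n + z·[7/13·y_n + 6/13·y_{n+1}] ⇒ (1 − 6/13z)y_{n+1} = (1 + 7/13z)y_n
  so R(z) = (1 + 7/13z)/(1 − 6/13z).

Find x<0 with |R(x)|<1.
x=-1.07: |R|=0.2837
R=−1: 1+7/13x = −1+6/13x ⇒ -1/13x=2 ⇒ x=2/(-1/13)=-26.0000
Confirm numerically:
  x=-20.916: |R|=0.96329 <1
  x=-18.668: |R|=0.94135 <1
  x=-12.779: |R|=0.85257 <1
  x=-12.218: |R|=0.84032 <1
  x=-26.595: |R|=1.00345 >1
  x=-26.270: |R|=1.00158 >1
Stable set (-26.0000, 0).

left endpoint -26.0000.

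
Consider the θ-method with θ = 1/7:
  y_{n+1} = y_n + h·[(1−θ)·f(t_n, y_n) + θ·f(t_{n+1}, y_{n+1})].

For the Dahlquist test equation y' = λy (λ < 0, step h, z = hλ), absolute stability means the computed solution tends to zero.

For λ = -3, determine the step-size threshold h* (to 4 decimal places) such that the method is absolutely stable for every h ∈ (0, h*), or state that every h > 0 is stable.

(-2.8000,0); λ=-3 ⇒ h* = (14/5)/3 = 0.9333.

With y'=λy (z=hλ):
  y_{n+1} = y_n + z·[6/7·y_n + 1/7·y_{n+1}] ⇒ (1 − 1/7z)y_{n+1} = (1 + 6/7z)y_n
  so R(z) = (1 + 6/7z)/(1 − 1/7z).

Find x<0 with |R(x)|<1.
x=-1.21: |R|=0.0317
R=−1: 1+6/7x = −1+1/7x ⇒ -5/7x=2 ⇒ x=2/(-5/7)=-2.8000
Confirm numerically:
  x=-1.890: |R|=0.48819 <1
  x=-1.379: |R|=0.15205 <1
  x=-1.188: |R|=0.01563 <1
  x=-3.270: |R|=1.22882 >1
  x=-3.029: |R|=1.11417 >1
  x=-2.823: |R|=1.01171 >1
So |R|<1 on (-2.8000, 0).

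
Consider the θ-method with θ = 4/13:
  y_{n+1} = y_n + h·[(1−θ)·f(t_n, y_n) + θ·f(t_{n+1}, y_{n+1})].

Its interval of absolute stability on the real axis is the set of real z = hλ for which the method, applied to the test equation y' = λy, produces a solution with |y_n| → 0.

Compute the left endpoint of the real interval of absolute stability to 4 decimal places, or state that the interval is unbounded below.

z* = -5.2000.

On y'=λy, z=hλ:
  y_{n+1} = y_n + z·[9/13·y_n + 4/13·y_{n+1}] ⇒ (1 − 4/13z)y_{n+1} = (1 + 9/13z)y_n
  ⇒ R(z) = (1 + 9/13z)/(1 − 4/13z).

Solve |R(x)|<1 on ℝ⁻.
x=-1.73: |R|=0.1290
R=−1: 1+9/13x = −1+4/13x ⇒ -5/13x=2 ⇒ x=2/(-5/13)=-5.2000
Confirm numerically:
  x=-5.033: |R|=0.97480 <1
  x=-4.221: |R|=0.83620 <1
  x=-4.051: |R|=0.80328 <1
  x=-3.112: |R|=0.58975 <1
  x=-5.778: |R|=1.08003 >1
  x=-5.718: |R|=1.07220 >1
Stable set (-5.2000, 0).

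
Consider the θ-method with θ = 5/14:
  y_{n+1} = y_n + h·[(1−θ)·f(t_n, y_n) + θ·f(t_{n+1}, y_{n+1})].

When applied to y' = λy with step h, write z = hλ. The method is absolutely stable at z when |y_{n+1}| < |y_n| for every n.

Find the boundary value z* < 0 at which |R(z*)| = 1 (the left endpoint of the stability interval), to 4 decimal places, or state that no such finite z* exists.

z* = -7.0000.

Test eqn y'=λy, z=hλ:
  y_{n+1} = y_n + z·[9/14·y_n + 5/14·y_{n+1}] ⇒ (1 − 5/14z)y_{n+1} = (1 + 9/14z)y_n
  ⇒ R(z) = (1 + 9/14z)/(1 − 5/14z).

Need |R(x)|<1, x<0.
x=-1.76: |R|=0.0807
R=−1: 1+9/14x = −1+5/14x ⇒ -2/7x=2 ⇒ x=2/(-2/7)=-7.0000
Confirm numerically:
  x=-5.106: |R|=0.80835 <1
  x=-4.954: |R|=0.78891 <1
  x=-4.786: |R|=0.76652 <1
  x=-3.365: |R|=0.52830 <1
  x=-7.525: |R|=1.04068 >1
  x=-7.116: |R|=1.00936 >1
  x=-7.098: |R|=1.00792 >1
Stable set (-7.0000, 0).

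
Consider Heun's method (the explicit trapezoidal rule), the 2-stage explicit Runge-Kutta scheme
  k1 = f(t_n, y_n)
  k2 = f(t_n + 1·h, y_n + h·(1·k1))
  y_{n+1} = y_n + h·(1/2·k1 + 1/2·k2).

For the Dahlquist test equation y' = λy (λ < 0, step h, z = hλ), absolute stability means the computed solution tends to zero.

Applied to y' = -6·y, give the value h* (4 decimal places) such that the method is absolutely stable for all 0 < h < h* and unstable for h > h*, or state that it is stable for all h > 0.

With y'=λy (z=hλ):
  order 2, 2-stage ⇒ R(z)=1+z+z^2/2
  (e.g. R(-1.58)=0.66820, |R|=0.66820)

Solve |R(x)|<1 on ℝ⁻.
x=-1.58: |R|=0.6682
|R(-1.41)|=0.5840 |R(-1)|=0.5000 |R(-0.59)|=0.5840
Bisect:
  x_lo=-2.3403 |R|=1.3982  x_hi=-0.2252 |R|=0.8002
  mid=-1.28276 |R|=0.53998 →hi
  mid=-1.81154 |R|=0.82930 →hi
  mid=-2.07593 |R|=1.07882 →lo
  mid=-1.94374 |R|=0.94532 →hi
  mid=-2.00984 |R|=1.00988 →lo
  mid=-1.97679 |R|=0.97706 →hi
  mid=-1.99331 |R|=0.99333 →hi
  mid=-2.00157 |R|=1.00158 →lo
  mid=-1.99744 |R|=0.99745 →hi
  mid=-1.99951 |R|=0.99951 →hi
  ...
  [-2.00003,-1.99990] ⇒ x*=-2.0000
Stable set (-2.0000, 0).

(-2.0000,0); λ=-6 ⇒ h* = 0.3333.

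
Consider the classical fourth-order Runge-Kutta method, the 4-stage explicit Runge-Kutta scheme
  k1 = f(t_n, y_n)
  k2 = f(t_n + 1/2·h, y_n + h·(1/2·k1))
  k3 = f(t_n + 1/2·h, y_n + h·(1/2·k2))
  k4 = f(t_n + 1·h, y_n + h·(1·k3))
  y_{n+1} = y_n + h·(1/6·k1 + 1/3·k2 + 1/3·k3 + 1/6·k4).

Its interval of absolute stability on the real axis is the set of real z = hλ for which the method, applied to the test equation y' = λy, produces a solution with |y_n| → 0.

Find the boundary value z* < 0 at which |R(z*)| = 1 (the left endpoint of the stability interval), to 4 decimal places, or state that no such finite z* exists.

With y'=λy (z=hλ):
  order 4, 4-stage ⇒ R(z)=1+z+z^2/2+z^3/6+z^4/24
  (e.g. R(-0.93)=0.39956, |R|=0.39956)

Find x<0 with |R(x)|<1.
x=-0.93: |R|=0.3996
|R(-2.02)|=0.3402 |R(-1.92)|=0.3098 |R(-0.81)|=0.4474
Bisect:
  x_lo=-3.4655 |R|=2.6124  x_hi=-0.3957 |R|=0.6733
  mid=-1.93059 |R|=0.31255 →hi
  mid=-2.69804 |R|=0.87622 →hi
  mid=-3.08176 |R|=1.54706 →lo
  mid=-2.88990 |R|=1.16951 →lo
  mid=-2.79397 |R|=1.01316 →lo
  mid=-2.74600 |R|=0.94236 →hi
  mid=-2.76999 |R|=0.97717 →hi
  mid=-2.78198 |R|=0.99501 →hi
  mid=-2.78797 |R|=1.00405 →lo
  mid=-2.78498 |R|=0.99952 →hi
  ...
  [-2.78535,-2.78516] ⇒ x*=-2.7853
So |R|<1 on (-2.7853, 0).

left endpoint -2.7853.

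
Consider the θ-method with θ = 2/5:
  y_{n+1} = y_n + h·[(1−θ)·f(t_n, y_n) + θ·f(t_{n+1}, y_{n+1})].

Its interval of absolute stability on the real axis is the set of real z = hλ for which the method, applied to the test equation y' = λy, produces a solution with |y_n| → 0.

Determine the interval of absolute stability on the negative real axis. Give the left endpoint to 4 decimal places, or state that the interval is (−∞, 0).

(-10.0000, 0).

With y'=λy (z=hλ):
  y_{n+1} = y_n + z·[3/5·y_n + 2/5·y_{n+1}] ⇒ (1 − 2/5z)y_{n+1} = (1 + 3/5z)y_n
  Hence R(z) = (1 + 3/5z)/(1 − 2/5z).

Solve |R(x)|<1 on ℝ⁻.
x=-0.84: |R|=0.3713
R=−1: 1+3/5x = −1+2/5x ⇒ -1/5x=2 ⇒ x=2/(-1/5)=-10.0000
Confirm numerically:
  x=-8.761: |R|=0.94499 <1
  x=-8.747: |R|=0.94430 <1
  x=-6.785: |R|=0.82687 <1
  x=-6.178: |R|=0.77979 <1
  x=-10.128: |R|=1.00507 >1
  x=-10.039: |R|=1.00156 >1
Stable set (-10.0000, 0).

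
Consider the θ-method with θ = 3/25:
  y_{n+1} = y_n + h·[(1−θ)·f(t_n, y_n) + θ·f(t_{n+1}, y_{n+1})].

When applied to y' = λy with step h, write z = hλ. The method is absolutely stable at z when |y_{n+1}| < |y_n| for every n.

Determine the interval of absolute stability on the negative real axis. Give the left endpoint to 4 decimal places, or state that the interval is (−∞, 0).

(-2.6316, 0).

With y'=λy (z=hλ):
  y_{n+1} = y_n + z·[22/25·y_n + 3/25·y_{n+1}] ⇒ (1 − 3/25z)y_{n+1} = (1 + 22/25z)y_n
  Hence R(z) = (1 + 22/25z)/(1 − 3/25z).

Find x<0 with |R(x)|<1.
x=-1.09: |R|=0.0361
R=−1: 1+22/25x = −1+3/25x ⇒ -19/25x=2 ⇒ x=2/(-19/25)=-2.6316
Confirm numerically:
  x=-2.039: |R|=0.63817 <1
  x=-1.860: |R|=0.52060 <1
  x=-1.681: |R|=0.39883 <1
  x=-1.571: |R|=0.32181 <1
  x=-3.076: |R|=1.24670 >1
  x=-2.809: |R|=1.10085 >1
  x=-2.791: |R|=1.09076 >1
Stable set (-2.6316, 0).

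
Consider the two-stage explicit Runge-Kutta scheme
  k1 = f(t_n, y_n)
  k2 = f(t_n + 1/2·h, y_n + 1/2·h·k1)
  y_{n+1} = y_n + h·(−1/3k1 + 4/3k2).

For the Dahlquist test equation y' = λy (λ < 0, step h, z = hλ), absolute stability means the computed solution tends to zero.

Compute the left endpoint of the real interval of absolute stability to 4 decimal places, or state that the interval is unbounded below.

z* = -1.5000.

Set f=λy, z=hλ:
  k1=λy_n ⇒ h·k1=z·y_n;  k2=λ(1+1/2z)y_n ⇒ h·k2=z(1+1/2z)y_n
  y_{n+1}/y_n = 1 − 1/3z + 4/3z(1+1/2z) = 1 + z + 2/3z²
  ⇒ R(z) = 1 + z + 2/3z².

Boundary: |R(x)|=1, x<0.
x=-1.8: |R|=1.3600
R=1: x+2/3x²=0 ⇒ x=−3/2=-1.5000; min R=1−1/(4·2/3)=0.6250>−1
Confirm numerically:
  x=-1.182: |R|=0.74942 <1
  x=-0.999: |R|=0.66633 <1
  x=-0.809: |R|=0.62732 <1
  x=-0.614: |R|=0.63733 <1
  x=-1.873: |R|=1.46575 >1
  x=-1.798: |R|=1.35720 >1
Stable set (-1.5000, 0).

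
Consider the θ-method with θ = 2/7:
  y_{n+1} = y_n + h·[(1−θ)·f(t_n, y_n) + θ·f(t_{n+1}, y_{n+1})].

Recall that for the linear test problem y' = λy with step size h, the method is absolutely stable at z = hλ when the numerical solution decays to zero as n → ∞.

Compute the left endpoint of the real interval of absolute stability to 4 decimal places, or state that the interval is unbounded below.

left endpoint -4.6667.

On y'=λy, z=hλ:
  y_{n+1} = y_n + z·[5/7·y_n + 2/7·y_{n+1}] ⇒ (1 − 2/7z)y_{n+1} = (1 + 5/7z)y_n
  so R(z) = (1 + 5/7z)/(1 − 2/7z).

Boundary: |R(x)|=1, x<0.
x=-0.88: |R|=0.2968
R=−1: 1+5/7x = −1+2/7x ⇒ -3/7x=2 ⇒ x=2/(-3/7)=-4.6667
Confirm numerically:
  x=-4.224: |R|=0.91403 <1
  x=-4.139: |R|=0.89639 <1
  x=-4.021: |R|=0.87123 <1
  x=-2.628: |R|=0.50098 <1
  x=-4.960: |R|=1.05201 >1
  x=-4.758: |R|=1.01659 >1
Stable set (-4.6667, 0).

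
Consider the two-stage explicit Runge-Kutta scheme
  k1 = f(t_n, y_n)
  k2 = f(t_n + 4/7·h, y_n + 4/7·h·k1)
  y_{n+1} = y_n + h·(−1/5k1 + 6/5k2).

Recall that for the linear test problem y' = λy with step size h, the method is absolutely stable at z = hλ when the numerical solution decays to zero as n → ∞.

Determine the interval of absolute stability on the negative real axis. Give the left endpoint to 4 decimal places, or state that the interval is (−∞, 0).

(-1.4583, 0).

With y'=λy (z=hλ):
  k1=λy_n ⇒ h·k1=z·y_n;  k2=λ(1+4/7z)y_n ⇒ h·k2=z(1+4/7z)y_n
  y_{n+1}/y_n = 1 − 1/5z + 6/5z(1+4/7z) = 1 + z + 24/35z²
  Hence R(z) = 1 + z + 24/35z².

Find x<0 with |R(x)|<1.
x=-0.99: |R|=0.6821
R=1: x+24/35x²=0 ⇒ x=−35/24=-1.4583; min R=1−1/(4·24/35)=0.6354>−1
Confirm numerically:
  x=-1.437: |R|=0.97898 <1
  x=-1.413: |R|=0.95608 <1
  x=-0.872: |R|=0.64941 <1
  x=-1.824: |R|=1.45735 >1
  x=-1.484: |R|=1.02612 >1
So |R|<1 on (-1.4583, 0).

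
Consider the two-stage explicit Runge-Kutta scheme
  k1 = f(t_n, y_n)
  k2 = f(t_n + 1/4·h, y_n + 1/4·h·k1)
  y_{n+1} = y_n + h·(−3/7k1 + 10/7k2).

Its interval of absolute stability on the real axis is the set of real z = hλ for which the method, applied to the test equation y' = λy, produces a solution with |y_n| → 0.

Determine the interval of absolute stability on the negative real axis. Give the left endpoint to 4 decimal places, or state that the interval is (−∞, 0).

z∈(-2.8000,0).

With y'=λy (z=hλ):
  k1=λy_n ⇒ h·k1=z·y_n;  k2=λ(1+1/4z)y_n ⇒ h·k2=z(1+1/4z)y_n
  y_{n+1}/y_n = 1 − 3/7z + 10/7z(1+1/4z) = 1 + z + 5/14z²
  ⇒ R(z) = 1 + z + 5/14z².

Solve |R(x)|<1 on ℝ⁻.
x=-1.64: |R|=0.3206
R=1: x+5/14x²=0 ⇒ x=−14/5=-2.8000; min R=1−1/(4·5/14)=0.3000>−1
Confirm numerically:
  x=-2.707: |R|=0.91009 <1
  x=-2.449: |R|=0.69300 <1
  x=-1.422: |R|=0.30017 <1
  x=-1.232: |R|=0.31008 <1
  x=-3.326: |R|=1.62481 >1
  x=-3.243: |R|=1.51309 >1
Interval (-2.8000, 0).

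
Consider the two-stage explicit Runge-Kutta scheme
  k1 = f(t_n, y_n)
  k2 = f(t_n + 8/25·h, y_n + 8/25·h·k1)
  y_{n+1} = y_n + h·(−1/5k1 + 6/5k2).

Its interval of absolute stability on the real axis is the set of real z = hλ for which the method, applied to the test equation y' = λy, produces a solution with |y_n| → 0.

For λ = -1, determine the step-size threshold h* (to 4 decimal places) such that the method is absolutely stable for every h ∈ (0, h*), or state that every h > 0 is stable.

(-2.6042,0); λ=-1 ⇒ h* = (125/48)/1 = 2.6042.

On y'=λy, z=hλ:
  k1=λy_n ⇒ h·k1=z·y_n;  k2=λ(1+8/25z)y_n ⇒ h·k2=z(1+8/25z)y_n
  y_{n+1}/y_n = 1 − 1/5z + 6/5z(1+8/25z) = 1 + z + 48/125z²
  R(z) = 1 + z + 48/125z².

Boundary: |R(x)|=1, x<0.
x=-1.77: |R|=0.4330
R=1: x+48/125x²=0 ⇒ x=−125/48=-2.6042; min R=1−1/(4·48/125)=0.3490>−1
Confirm numerically:
  x=-2.353: |R|=0.77306 <1
  x=-2.277: |R|=0.71394 <1
  x=-2.188: |R|=0.65034 <1
  x=-3.194: |R|=1.72343 >1
  x=-3.112: |R|=1.60686 >1
  x=-2.859: |R|=1.27977 >1
Stable set (-2.6042, 0).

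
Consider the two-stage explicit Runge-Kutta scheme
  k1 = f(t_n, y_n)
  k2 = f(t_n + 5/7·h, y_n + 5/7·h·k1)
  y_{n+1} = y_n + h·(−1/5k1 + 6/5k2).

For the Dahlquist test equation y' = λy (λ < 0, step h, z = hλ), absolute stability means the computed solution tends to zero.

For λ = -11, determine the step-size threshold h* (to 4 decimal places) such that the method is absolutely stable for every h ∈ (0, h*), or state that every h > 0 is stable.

(-1.1667,0); λ=-11 ⇒ h* = (7/6)/11 = 0.1061.

With y'=λy (z=hλ):
  k1=λy_n ⇒ h·k1=z·y_n;  k2=λ(1+5/7z)y_n ⇒ h·k2=z(1+5/7z)y_n
  y_{n+1}/y_n = 1 − 1/5z + 6/5z(1+5/7z) = 1 + z + 6/7z²
  ⇒ R(z) = 1 + z + 6/7z².

Solve |R(x)|<1 on ℝ⁻.
x=-0.62: |R|=0.7095
R=1: x+6/7x²=0 ⇒ x=−7/6=-1.1667; min R=1−1/(4·6/7)=0.7083>−1
Confirm numerically:
  x=-1.109: |R|=0.94518 <1
  x=-0.962: |R|=0.83124 <1
  x=-0.765: |R|=0.73662 <1
  x=-0.730: |R|=0.72677 <1
  x=-1.344: |R|=1.20429 >1
  x=-1.303: |R|=1.15226 >1
So |R|<1 on (-1.1667, 0).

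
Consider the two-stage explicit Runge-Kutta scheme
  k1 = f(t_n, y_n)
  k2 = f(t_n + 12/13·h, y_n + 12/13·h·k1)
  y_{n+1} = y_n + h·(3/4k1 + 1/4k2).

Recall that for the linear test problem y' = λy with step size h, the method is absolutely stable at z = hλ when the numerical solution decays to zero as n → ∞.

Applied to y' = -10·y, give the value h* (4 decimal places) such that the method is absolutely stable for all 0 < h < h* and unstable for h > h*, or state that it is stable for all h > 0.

(-4.3333,0); λ=-10 ⇒ h* = (13/3)/10 = 0.4333.

Test eqn y'=λy, z=hλ:
  k1=λy_n ⇒ h·k1=z·y_n;  k2=λ(1+12/13z)y_n ⇒ h·k2=z(1+12/13z)y_n
  y_{n+1}/y_n = 1 + 3/4z + 1/4z(1+12/13z) = 1 + z + 3/13z²
  Hence R(z) = 1 + z + 3/13z².

Solve |R(x)|<1 on ℝ⁻.
x=-1.64: |R|=0.0193
R=1: x+3/13x²=0 ⇒ x=−13/3=-4.3333; min R=1−1/(4·3/13)=-0.0833>−1
Confirm numerically:
  x=-2.757: |R|=0.00291 <1
  x=-2.677: |R|=0.02323 <1
  x=-2.589: |R|=0.04217 <1
  x=-4.666: |R|=1.35821 >1
  x=-4.647: |R|=1.33637 >1
  x=-4.456: |R|=1.12614 >1
Stable set (-4.3333, 0).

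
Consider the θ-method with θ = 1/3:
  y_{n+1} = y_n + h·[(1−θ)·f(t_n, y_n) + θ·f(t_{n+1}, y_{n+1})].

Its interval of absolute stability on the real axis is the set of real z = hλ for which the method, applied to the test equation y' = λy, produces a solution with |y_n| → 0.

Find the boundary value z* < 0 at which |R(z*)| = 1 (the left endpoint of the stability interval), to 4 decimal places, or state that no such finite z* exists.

left endpoint -6.0000.

Set f=λy, z=hλ:
  y_{n+1} = y_n + z·[2/3·y_n + 1/3·y_{n+1}] ⇒ (1 − 1/3z)y_{n+1} = (1 + 2/3z)y_n
  R(z) = (1 + 2/3z)/(1 − 1/3z).

Boundary: |R(x)|=1, x<0.
x=-1.75: |R|=0.1053
R=−1: 1+2/3x = −1+1/3x ⇒ -1/3x=2 ⇒ x=2/(-1/3)=-6.0000
Confirm numerically:
  x=-4.816: |R|=0.84852 <1
  x=-4.345: |R|=0.77468 <1
  x=-2.514: |R|=0.36779 <1
  x=-6.278: |R|=1.02996 >1
  x=-6.193: |R|=1.02099 >1
  x=-6.042: |R|=1.00464 >1
Interval (-6.0000, 0).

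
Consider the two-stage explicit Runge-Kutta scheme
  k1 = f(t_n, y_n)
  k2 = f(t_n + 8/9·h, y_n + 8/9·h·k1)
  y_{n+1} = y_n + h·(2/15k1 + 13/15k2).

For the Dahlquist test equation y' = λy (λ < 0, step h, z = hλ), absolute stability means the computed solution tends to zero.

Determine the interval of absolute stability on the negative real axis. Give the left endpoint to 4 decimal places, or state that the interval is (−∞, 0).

(-1.2981, 0).

Set f=λy, z=hλ:
  k1=λy_n ⇒ h·k1=z·y_n;  k2=λ(1+8/9z)y_n ⇒ h·k2=z(1+8/9z)y_n
  y_{n+1}/y_n = 1 + 2/15z + 13/15z(1+8/9z) = 1 + z + 104/135z²
  so R(z) = 1 + z + 104/135z².

Find x<0 with |R(x)|<1.
x=-0.89: |R|=0.7202
R=1: x+104/135x²=0 ⇒ x=−135/104=-1.2981; min R=1−1/(4·104/135)=0.6755>−1
Confirm numerically:
  x=-1.252: |R|=0.95556 <1
  x=-1.150: |R|=0.86881 <1
  x=-0.950: |R|=0.74526 <1
  x=-0.613: |R|=0.67648 <1
  x=-1.598: |R|=1.36922 >1
  x=-1.383: |R|=1.09048 >1
  x=-1.358: |R|=1.06269 >1
Stable set (-1.2981, 0).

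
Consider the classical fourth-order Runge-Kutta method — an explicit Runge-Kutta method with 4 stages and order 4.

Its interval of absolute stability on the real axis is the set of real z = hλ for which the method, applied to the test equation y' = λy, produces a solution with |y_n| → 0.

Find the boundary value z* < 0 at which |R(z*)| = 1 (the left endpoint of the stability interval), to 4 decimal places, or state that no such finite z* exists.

Set f=λy, z=hλ:
  order 4, 4-stage ⇒ R(z)=1+z+z^2/2+z^3/6+z^4/24
  (e.g. R(-0.88)=0.41861, |R|=0.41861)

Solve |R(x)|<1 on ℝ⁻.
x=-0.88: |R|=0.4186
|R(-2.21)|=0.4270 |R(-1.63)|=0.2708 |R(-1.13)|=0.3359
Bisect:
  x_lo=-3.3288 |R|=2.1802  x_hi=-0.1556 |R|=0.8559
  mid=-1.74223 |R|=0.27796 →hi
  mid=-2.53553 |R|=0.68427 →hi
  mid=-2.93218 |R|=1.24501 →lo
  mid=-2.73386 |R|=0.92518 →hi
  mid=-2.83302 |R|=1.07437 →lo
  mid=-2.78344 |R|=0.99720 →hi
  mid=-2.80823 |R|=1.03513 →lo
  mid=-2.79583 |R|=1.01600 →lo
  mid=-2.78963 |R|=1.00656 →lo
  ...
  [-2.78537,-2.78518] ⇒ x*=-2.7853
Interval (-2.7853, 0).

left endpoint -2.7853.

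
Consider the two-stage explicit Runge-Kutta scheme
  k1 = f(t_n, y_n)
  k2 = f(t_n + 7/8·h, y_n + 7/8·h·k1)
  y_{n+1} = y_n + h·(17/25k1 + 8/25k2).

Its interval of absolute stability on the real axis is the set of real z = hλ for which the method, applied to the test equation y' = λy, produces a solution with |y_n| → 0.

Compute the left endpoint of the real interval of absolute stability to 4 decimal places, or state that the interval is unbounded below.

Test eqn y'=λy, z=hλ:
  k1=λy_n ⇒ h·k1=z·y_n;  k2=λ(1+7/8z)y_n ⇒ h·k2=z(1+7/8z)y_n
  y_{n+1}/y_n = 1 + 17/25z + 8/25z(1+7/8z) = 1 + z + 7/25z²
  ⇒ R(z) = 1 + z + 7/25z².

Find x<0 with |R(x)|<1.
x=-0.4: |R|=0.6448
R=1: x+7/25x²=0 ⇒ x=−25/7=-3.5714; min R=1−1/(4·7/25)=0.1071>−1
Confirm numerically:
  x=-3.405: |R|=0.84133 <1
  x=-2.514: |R|=0.25565 <1
  x=-2.458: |R|=0.23369 <1
  x=-2.419: |R|=0.21944 <1
  x=-4.102: |R|=1.60939 >1
  x=-3.883: |R|=1.33875 >1
  x=-3.731: |R|=1.16670 >1
Interval (-3.5714, 0).

left endpoint -3.5714.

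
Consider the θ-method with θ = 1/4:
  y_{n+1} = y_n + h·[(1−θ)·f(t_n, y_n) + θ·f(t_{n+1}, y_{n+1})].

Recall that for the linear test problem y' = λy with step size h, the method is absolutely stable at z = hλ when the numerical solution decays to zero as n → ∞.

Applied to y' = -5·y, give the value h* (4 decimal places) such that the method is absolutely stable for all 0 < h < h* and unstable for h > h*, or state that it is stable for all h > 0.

(-4.0000,0); λ=-5 ⇒ h* = (4)/5 = 0.8000.

Test eqn y'=λy, z=hλ:
  y_{n+1} = y_n + z·[3/4·y_n + 1/4·y_{n+1}] ⇒ (1 − 1/4z)y_{n+1} = (1 + 3/4z)y_n
  ⇒ R(z) = (1 + 3/4z)/(1 − 1/4z).

Boundary: |R(x)|=1, x<0.
x=-1.43: |R|=0.0534
R=−1: 1+3/4x = −1+1/4x ⇒ -1/2x=2 ⇒ x=2/(-1/2)=-4.0000
Confirm numerically:
  x=-2.854: |R|=0.66560 <1
  x=-2.837: |R|=0.65979 <1
  x=-2.300: |R|=0.46032 <1
  x=-4.523: |R|=1.12273 >1
  x=-4.514: |R|=1.12074 >1
  x=-4.155: |R|=1.03801 >1
Stable set (-4.0000, 0).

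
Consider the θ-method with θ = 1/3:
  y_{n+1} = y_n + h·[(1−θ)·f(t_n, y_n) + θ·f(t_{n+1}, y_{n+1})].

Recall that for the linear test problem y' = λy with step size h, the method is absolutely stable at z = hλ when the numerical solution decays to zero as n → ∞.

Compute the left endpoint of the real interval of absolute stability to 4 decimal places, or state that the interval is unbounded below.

left endpoint -6.0000.

On y'=λy, z=hλ:
  y_{n+1} = y_n + z·[2/3·y_n + 1/3·y_{n+1}] ⇒ (1 − 1/3z)y_{n+1} = (1 + 2/3z)y_n
  ⇒ R(z) = (1 + 2/3z)/(1 − 1/3z).

Boundary: |R(x)|=1, x<0.
x=-1.23: |R|=0.1277
R=−1: 1+2/3x = −1+1/3x ⇒ -1/3x=2 ⇒ x=2/(-1/3)=-6.0000
Confirm numerically:
  x=-5.235: |R|=0.90710 <1
  x=-4.806: |R|=0.84704 <1
  x=-4.605: |R|=0.81657 <1
  x=-6.563: |R|=1.05887 >1
  x=-6.172: |R|=1.01875 >1
  x=-6.047: |R|=1.00520 >1
So |R|<1 on (-6.0000, 0).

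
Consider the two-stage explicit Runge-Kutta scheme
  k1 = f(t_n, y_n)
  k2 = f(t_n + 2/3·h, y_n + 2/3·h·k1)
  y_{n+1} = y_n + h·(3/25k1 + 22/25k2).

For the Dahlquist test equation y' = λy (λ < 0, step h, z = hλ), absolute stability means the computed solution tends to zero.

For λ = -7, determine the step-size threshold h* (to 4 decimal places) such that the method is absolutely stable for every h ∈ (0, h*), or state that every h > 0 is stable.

(-1.7045,0); λ=-7 ⇒ h* = (75/44)/7 = 0.2435.

On y'=λy, z=hλ:
  k1=λy_n ⇒ h·k1=z·y_n;  k2=λ(1+2/3z)y_n ⇒ h·k2=z(1+2/3z)y_n
  y_{n+1}/y_n = 1 + 3/25z + 22/25z(1+2/3z) = 1 + z + 44/75z²
  R(z) = 1 + z + 44/75z².

Solve |R(x)|<1 on ℝ⁻.
x=-1.12: |R|=0.6159
R=1: x+44/75x²=0 ⇒ x=−75/44=-1.7045; min R=1−1/(4·44/75)=0.5739>−1
Confirm numerically:
  x=-1.668: |R|=0.96424 <1
  x=-1.633: |R|=0.93146 <1
  x=-1.378: |R|=0.73601 <1
  x=-0.995: |R|=0.58581 <1
  x=-2.199: |R|=1.63789 >1
  x=-1.958: |R|=1.29114 >1
Interval (-1.7045, 0).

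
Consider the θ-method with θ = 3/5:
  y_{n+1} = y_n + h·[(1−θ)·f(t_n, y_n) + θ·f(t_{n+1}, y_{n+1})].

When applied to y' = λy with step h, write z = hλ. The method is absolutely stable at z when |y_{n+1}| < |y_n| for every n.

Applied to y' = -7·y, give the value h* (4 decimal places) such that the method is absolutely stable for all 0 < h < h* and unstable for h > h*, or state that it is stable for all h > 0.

With y'=λy (z=hλ):
  y_{n+1} = y_n + z·[2/5·y_n + 3/5·y_{n+1}] ⇒ (1 − 3/5z)y_{n+1} = (1 + 2/5z)y_n
  R(z) = (1 + 2/5z)/(1 − 3/5z).

Solve |R(x)|<1 on ℝ⁻.
x=-1.14: |R|=0.3230
x=-2: |R|=0.0909
x=-10: |R|=0.4286
x=-100: |R|=0.6393
θ=3/5≥1/2 ⇒ |1+2/5x|<|1−3/5x| ∀x<0 ⇒ stable on all of ℝ⁻.

unbounded; (−∞, 0). Any h>0 works for λ=-7.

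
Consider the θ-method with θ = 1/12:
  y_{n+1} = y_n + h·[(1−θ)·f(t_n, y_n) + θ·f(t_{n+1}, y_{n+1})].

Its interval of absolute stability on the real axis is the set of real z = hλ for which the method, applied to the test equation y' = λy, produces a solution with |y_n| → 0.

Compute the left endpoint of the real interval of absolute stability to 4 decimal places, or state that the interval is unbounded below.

Test eqn y'=λy, z=hλ:
  y_{n+1} = y_n + z·[11/12·y_n + 1/12·y_{n+1}] ⇒ (1 − 1/12z)y_{n+1} = (1 + 11/12z)y_n
  ⇒ R(z) = (1 + 11/12z)/(1 − 1/12z).

Boundary: |R(x)|=1, x<0.
x=-1.29: |R|=0.1648
R=−1: 1+11/12x = −1+1/12x ⇒ -5/6x=2 ⇒ x=2/(-5/6)=-2.4000
Confirm numerically:
  x=-2.376: |R|=0.98331 <1
  x=-1.904: |R|=0.64327 <1
  x=-1.445: |R|=0.28970 <1
  x=-1.062: |R|=0.02435 <1
  x=-2.760: |R|=1.24390 >1
  x=-2.673: |R|=1.18606 >1
  x=-2.454: |R|=1.03736 >1
So |R|<1 on (-2.4000, 0).

left endpoint -2.4000.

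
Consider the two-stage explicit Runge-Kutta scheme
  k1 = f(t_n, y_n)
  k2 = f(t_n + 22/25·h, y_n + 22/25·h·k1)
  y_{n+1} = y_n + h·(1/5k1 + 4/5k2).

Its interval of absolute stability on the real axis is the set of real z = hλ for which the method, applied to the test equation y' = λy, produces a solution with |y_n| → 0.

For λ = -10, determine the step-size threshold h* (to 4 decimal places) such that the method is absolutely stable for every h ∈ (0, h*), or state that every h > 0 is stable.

Set f=λy, z=hλ:
  k1=λy_n ⇒ h·k1=z·y_n;  k2=λ(1+22/25z)y_n ⇒ h·k2=z(1+22/25z)y_n
  y_{n+1}/y_n = 1 + 1/5z + 4/5z(1+22/25z) = 1 + z + 88/125z²
  ⇒ R(z) = 1 + z + 88/125z².

Solve |R(x)|<1 on ℝ⁻.
x=-0.61: |R|=0.6520
R=1: x+88/125x²=0 ⇒ x=−125/88=-1.4205; min R=1−1/(4·88/125)=0.6449>−1
Confirm numerically:
  x=-1.146: |R|=0.77857 <1
  x=-0.824: |R|=0.65400 <1
  x=-0.792: |R|=0.64959 <1
  x=-1.781: |R|=1.45206 >1
  x=-1.636: |R|=1.24825 >1
  x=-1.459: |R|=1.03959 >1
Stable set (-1.4205, 0).

(-1.4205,0); λ=-10 ⇒ h* = (125/88)/10 = 0.1420.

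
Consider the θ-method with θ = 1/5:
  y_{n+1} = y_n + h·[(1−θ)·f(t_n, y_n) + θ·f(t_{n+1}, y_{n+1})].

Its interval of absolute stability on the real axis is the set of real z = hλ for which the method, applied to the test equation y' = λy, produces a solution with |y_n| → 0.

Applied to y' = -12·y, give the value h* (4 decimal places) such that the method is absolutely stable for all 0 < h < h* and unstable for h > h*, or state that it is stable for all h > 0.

(-3.3333,0); λ=-12 ⇒ h* = (10/3)/12 = 0.2778.

With y'=λy (z=hλ):
  y_{n+1} = y_n + z·[4/5·y_n + 1/5·y_{n+1}] ⇒ (1 − 1/5z)y_{n+1} = (1 + 4/5z)y_n
  R(z) = (1 + 4/5z)/(1 − 1/5z).

Boundary: |R(x)|=1, x<0.
x=-0.82: |R|=0.2955
R=−1: 1+4/5x = −1+1/5x ⇒ -3/5x=2 ⇒ x=2/(-3/5)=-3.3333
Confirm numerically:
  x=-2.578: |R|=0.70098 <1
  x=-2.030: |R|=0.44381 <1
  x=-1.383: |R|=0.08335 <1
  x=-3.905: |R|=1.19259 >1
  x=-3.858: |R|=1.17769 >1
Interval (-3.3333, 0).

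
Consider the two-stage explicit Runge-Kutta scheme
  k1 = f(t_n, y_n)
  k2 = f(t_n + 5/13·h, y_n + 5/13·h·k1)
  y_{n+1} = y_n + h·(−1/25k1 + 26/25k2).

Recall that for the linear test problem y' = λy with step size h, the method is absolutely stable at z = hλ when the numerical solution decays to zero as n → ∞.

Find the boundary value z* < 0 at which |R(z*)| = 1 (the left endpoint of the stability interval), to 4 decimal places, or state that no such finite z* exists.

z* = -2.5000.

Test eqn y'=λy, z=hλ:
  k1=λy_n ⇒ h·k1=z·y_n;  k2=λ(1+5/13z)y_n ⇒ h·k2=z(1+5/13z)y_n
  y_{n+1}/y_n = 1 − 1/25z + 26/25z(1+5/13z) = 1 + z + 2/5z²
  Hence R(z) = 1 + z + 2/5z².

Need |R(x)|<1, x<0.
x=-1.08: |R|=0.3866
R=1: x+2/5x²=0 ⇒ x=−5/2=-2.5000; min R=1−1/(4·2/5)=0.3750>−1
Confirm numerically:
  x=-2.132: |R|=0.68617 <1
  x=-1.921: |R|=0.55510 <1
  x=-1.279: |R|=0.37534 <1
  x=-1.259: |R|=0.37503 <1
  x=-3.046: |R|=1.66525 >1
  x=-2.963: |R|=1.54875 >1
Stable set (-2.5000, 0).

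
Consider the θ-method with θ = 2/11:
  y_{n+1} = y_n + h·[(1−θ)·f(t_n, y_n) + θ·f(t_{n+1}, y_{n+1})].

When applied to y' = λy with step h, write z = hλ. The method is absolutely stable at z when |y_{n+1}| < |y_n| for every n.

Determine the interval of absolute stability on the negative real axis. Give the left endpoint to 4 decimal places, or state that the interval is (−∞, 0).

With y'=λy (z=hλ):
  y_{n+1} = y_n + z·[9/11·y_n + 2/11·y_{n+1}] ⇒ (1 − 2/11z)y_{n+1} = (1 + 9/11z)y_n
  Hence R(z) = (1 + 9/11z)/(1 − 2/11z).

Need |R(x)|<1, x<0.
x=-0.89: |R|=0.2340
R=−1: 1+9/11x = −1+2/11x ⇒ -7/11x=2 ⇒ x=2/(-7/11)=-3.1429
Confirm numerically:
  x=-2.904: |R|=0.90052 <1
  x=-1.585: |R|=0.23042 <1
  x=-1.315: |R|=0.06126 <1
  x=-3.551: |R|=1.15783 >1
  x=-3.339: |R|=1.07767 >1
  x=-3.306: |R|=1.06484 >1
So |R|<1 on (-3.1429, 0).

z∈(-3.1429,0).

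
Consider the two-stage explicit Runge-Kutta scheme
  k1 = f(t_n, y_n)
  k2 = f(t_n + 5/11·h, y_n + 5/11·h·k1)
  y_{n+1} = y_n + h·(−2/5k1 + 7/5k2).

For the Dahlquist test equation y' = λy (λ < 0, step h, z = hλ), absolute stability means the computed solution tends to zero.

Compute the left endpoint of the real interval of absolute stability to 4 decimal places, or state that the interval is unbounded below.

With y'=λy (z=hλ):
  k1=λy_n ⇒ h·k1=z·y_n;  k2=λ(1+5/11z)y_n ⇒ h·k2=z(1+5/11z)y_n
  y_{n+1}/y_n = 1 − 2/5z + 7/5z(1+5/11z) = 1 + z + 7/11z²
  R(z) = 1 + z + 7/11z².

Boundary: |R(x)|=1, x<0.
x=-1.58: |R|=1.0086
R=1: x+7/11x²=0 ⇒ x=−11/7=-1.5714; min R=1−1/(4·7/11)=0.6071>−1
Confirm numerically:
  x=-1.535: |R|=0.96442 <1
  x=-1.219: |R|=0.72661 <1
  x=-0.848: |R|=0.60961 <1
  x=-1.950: |R|=1.46977 >1
  x=-1.858: |R|=1.33883 >1
  x=-1.849: |R|=1.32660 >1
So |R|<1 on (-1.5714, 0).

left endpoint -1.5714.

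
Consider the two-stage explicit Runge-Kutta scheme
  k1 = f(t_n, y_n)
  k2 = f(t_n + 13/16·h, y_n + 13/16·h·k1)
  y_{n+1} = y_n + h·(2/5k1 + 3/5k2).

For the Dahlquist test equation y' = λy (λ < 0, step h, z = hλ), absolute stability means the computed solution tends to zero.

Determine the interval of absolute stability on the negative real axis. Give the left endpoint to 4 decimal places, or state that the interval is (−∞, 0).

With y'=λy (z=hλ):
  k1=λy_n ⇒ h·k1=z·y_n;  k2=λ(1+13/16z)y_n ⇒ h·k2=z(1+13/16z)y_n
  y_{n+1}/y_n = 1 + 2/5z + 3/5z(1+13/16z) = 1 + z + 39/80z²
  R(z) = 1 + z + 39/80z².

Solve |R(x)|<1 on ℝ⁻.
x=-1.13: |R|=0.4925
R=1: x+39/80x²=0 ⇒ x=−80/39=-2.0513; min R=1−1/(4·39/80)=0.4872>−1
Confirm numerically:
  x=-1.980: |R|=0.93119 <1
  x=-1.290: |R|=0.52125 <1
  x=-1.101: |R|=0.48995 <1
  x=-2.369: |R|=1.36693 >1
  x=-2.234: |R|=1.19899 >1
  x=-2.083: |R|=1.03221 >1
Stable set (-2.0513, 0).

(-2.0513, 0).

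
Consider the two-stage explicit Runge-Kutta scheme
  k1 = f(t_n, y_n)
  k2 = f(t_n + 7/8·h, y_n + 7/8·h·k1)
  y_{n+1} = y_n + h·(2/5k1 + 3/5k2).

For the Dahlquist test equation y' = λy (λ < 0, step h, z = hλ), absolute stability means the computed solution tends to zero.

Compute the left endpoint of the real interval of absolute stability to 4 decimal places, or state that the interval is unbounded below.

z* = -1.9048.

Test eqn y'=λy, z=hλ:
  k1=λy_n ⇒ h·k1=z·y_n;  k2=λ(1+7/8z)y_n ⇒ h·k2=z(1+7/8z)y_n
  y_{n+1}/y_n = 1 + 2/5z + 3/5z(1+7/8z) = 1 + z + 21/40z²
  so R(z) = 1 + z + 21/40z².

Find x<0 with |R(x)|<1.
x=-0.82: |R|=0.5330
R=1: x+21/40x²=0 ⇒ x=−40/21=-1.9048; min R=1−1/(4·21/40)=0.5238>−1
Confirm numerically:
  x=-1.364: |R|=0.61276 <1
  x=-1.243: |R|=0.56815 <1
  x=-1.092: |R|=0.53404 <1
  x=-0.901: |R|=0.52520 <1
  x=-2.343: |R|=1.53907 >1
  x=-2.276: |R|=1.44359 >1
Stable set (-1.9048, 0).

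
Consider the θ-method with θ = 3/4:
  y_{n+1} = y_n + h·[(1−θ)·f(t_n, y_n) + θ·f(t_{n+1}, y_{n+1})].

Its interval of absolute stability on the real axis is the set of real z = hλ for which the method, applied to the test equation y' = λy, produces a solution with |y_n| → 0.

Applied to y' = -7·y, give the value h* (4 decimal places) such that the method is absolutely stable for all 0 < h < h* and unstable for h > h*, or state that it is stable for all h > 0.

Test eqn y'=λy, z=hλ:
  y_{n+1} = y_n + z·[1/4·y_n + 3/4·y_{n+1}] ⇒ (1 − 3/4z)y_{n+1} = (1 + 1/4z)y_n
  so R(z) = (1 + 1/4z)/(1 − 3/4z).

Solve |R(x)|<1 on ℝ⁻.
x=-1.52: |R|=0.2897
x=-2: |R|=0.2000
x=-10: |R|=0.1765
x=-100: |R|=0.3158
θ=3/4≥1/2 ⇒ |1+1/4x|<|1−3/4x| ∀x<0 ⇒ interval (−∞,0).

unbounded; (−∞, 0). Any h>0 works for λ=-7.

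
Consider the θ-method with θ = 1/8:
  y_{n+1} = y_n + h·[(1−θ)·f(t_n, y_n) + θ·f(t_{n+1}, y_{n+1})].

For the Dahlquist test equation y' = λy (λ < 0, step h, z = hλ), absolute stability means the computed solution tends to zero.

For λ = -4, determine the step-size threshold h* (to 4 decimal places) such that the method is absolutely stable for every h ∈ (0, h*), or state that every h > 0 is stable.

Test eqn y'=λy, z=hλ:
  y_{n+1} = y_n + z·[7/8·y_n + 1/8·y_{n+1}] ⇒ (1 − 1/8z)y_{n+1} = (1 + 7/8z)y_n
  so R(z) = (1 + 7/8z)/(1 − 1/8z).

Solve |R(x)|<1 on ℝ⁻.
x=-0.5: |R|=0.5294
R=−1: 1+7/8x = −1+1/8x ⇒ -3/4x=2 ⇒ x=2/(-3/4)=-2.6667
Confirm numerically:
  x=-1.694: |R|=0.39798 <1
  x=-1.387: |R|=0.18206 <1
  x=-1.370: |R|=0.16969 <1
  x=-3.231: |R|=1.30149 >1
  x=-3.124: |R|=1.24667 >1
So |R|<1 on (-2.6667, 0).

(-2.6667,0); λ=-4 ⇒ h* = (8/3)/4 = 0.6667.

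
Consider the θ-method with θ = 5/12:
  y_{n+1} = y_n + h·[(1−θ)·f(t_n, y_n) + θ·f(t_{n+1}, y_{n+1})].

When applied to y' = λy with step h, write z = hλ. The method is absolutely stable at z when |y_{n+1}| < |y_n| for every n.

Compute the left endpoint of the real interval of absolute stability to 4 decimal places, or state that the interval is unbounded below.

On y'=λy, z=hλ:
  y_{n+1} = y_n + z·[7/12·y_n + 5/12·y_{n+1}] ⇒ (1 − 5/12z)y_{n+1} = (1 + 7/12z)y_n
  R(z) = (1 + 7/12z)/(1 − 5/12z).

Find x<0 with |R(x)|<1.
x=-0.65: |R|=0.4885
R=−1: 1+7/12x = −1+5/12x ⇒ -1/6x=2 ⇒ x=2/(-1/6)=-12.0000
Confirm numerically:
  x=-11.524: |R|=0.98633 <1
  x=-9.738: |R|=0.92546 <1
  x=-7.353: |R|=0.80941 <1
  x=-12.455: |R|=1.01225 >1
  x=-12.204: |R|=1.00559 >1
So |R|<1 on (-12.0000, 0).

left endpoint -12.0000.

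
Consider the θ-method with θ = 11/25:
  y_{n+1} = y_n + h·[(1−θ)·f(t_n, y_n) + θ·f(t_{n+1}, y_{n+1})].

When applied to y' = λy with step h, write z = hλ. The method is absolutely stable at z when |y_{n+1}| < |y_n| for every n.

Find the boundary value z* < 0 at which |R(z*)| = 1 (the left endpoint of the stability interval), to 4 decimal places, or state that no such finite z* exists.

z* = -16.6667.

Set f=λy, z=hλ:
  y_{n+1} = y_n + z·[14/25·y_n + 11/25·y_{n+1}] ⇒ (1 − 11/25z)y_{n+1} = (1 + 14/25z)y_n
  so R(z) = (1 + 14/25z)/(1 − 11/25z).

Boundary: |R(x)|=1, x<0.
x=-0.73: |R|=0.4475
R=−1: 1+14/25x = −1+11/25x ⇒ -3/25x=2 ⇒ x=2/(-3/25)=-16.6667
Confirm numerically:
  x=-13.333: |R|=0.94174 <1
  x=-11.218: |R|=0.88985 <1
  x=-10.218: |R|=0.85920 <1
  x=-9.813: |R|=0.84534 <1
  x=-17.264: |R|=1.00834 >1
  x=-17.019: |R|=1.00498 >1
Interval (-16.6667, 0).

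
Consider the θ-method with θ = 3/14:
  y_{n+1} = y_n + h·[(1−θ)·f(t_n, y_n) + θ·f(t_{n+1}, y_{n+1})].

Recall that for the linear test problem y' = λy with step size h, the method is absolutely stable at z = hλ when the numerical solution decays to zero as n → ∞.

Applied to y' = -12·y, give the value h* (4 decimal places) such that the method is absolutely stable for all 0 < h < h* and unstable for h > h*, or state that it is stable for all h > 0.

(-3.5000,0); λ=-12 ⇒ h* = (7/2)/12 = 0.2917.

On y'=λy, z=hλ:
  y_{n+1} = y_n + z·[11/14·y_n + 3/14·y_{n+1}] ⇒ (1 − 3/14z)y_{n+1} = (1 + 11/14z)y_n
  ⇒ R(z) = (1 + 11/14z)/(1 − 3/14z).

Need |R(x)|<1, x<0.
x=-0.68: |R|=0.4065
R=−1: 1+11/14x = −1+3/14x ⇒ -4/7x=2 ⇒ x=2/(-4/7)=-3.5000
Confirm numerically:
  x=-3.301: |R|=0.93340 <1
  x=-2.888: |R|=0.78397 <1
  x=-2.577: |R|=0.66021 <1
  x=-1.574: |R|=0.17701 <1
  x=-3.838: |R|=1.10598 >1
  x=-3.690: |R|=1.06063 >1
Interval (-3.5000, 0).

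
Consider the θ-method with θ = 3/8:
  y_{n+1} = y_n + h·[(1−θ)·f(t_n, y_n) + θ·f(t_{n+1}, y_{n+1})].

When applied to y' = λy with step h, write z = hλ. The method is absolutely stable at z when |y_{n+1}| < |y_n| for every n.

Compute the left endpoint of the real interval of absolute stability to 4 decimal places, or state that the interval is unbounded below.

Set f=λy, z=hλ:
  y_{n+1} = y_n + z·[5/8·y_n + 3/8·y_{n+1}] ⇒ (1 − 3/8z)y_{n+1} = (1 + 5/8z)y_n
  Hence R(z) = (1 + 5/8z)/(1 − 3/8z).

Boundary: |R(x)|=1, x<0.
x=-0.95: |R|=0.2995
R=−1: 1+5/8x = −1+3/8x ⇒ -1/4x=2 ⇒ x=2/(-1/4)=-8.0000
Confirm numerically:
  x=-6.998: |R|=0.93088 <1
  x=-5.935: |R|=0.83995 <1
  x=-4.298: |R|=0.64564 <1
  x=-8.592: |R|=1.03505 >1
  x=-8.578: |R|=1.03427 >1
So |R|<1 on (-8.0000, 0).

z* = -8.0000.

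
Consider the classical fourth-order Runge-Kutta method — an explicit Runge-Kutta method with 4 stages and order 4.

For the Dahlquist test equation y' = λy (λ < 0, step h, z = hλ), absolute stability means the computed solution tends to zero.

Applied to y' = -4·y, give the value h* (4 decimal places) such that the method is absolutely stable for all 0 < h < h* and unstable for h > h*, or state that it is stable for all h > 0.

Set f=λy, z=hλ:
  order 4, 4-stage ⇒ R(z)=1+z+z^2/2+z^3/6+z^4/24
  (e.g. R(-1.33)=0.29272, |R|=0.29272)

Boundary: |R(x)|=1, x<0.
x=-1.33: |R|=0.2927
|R(-2.17)|=0.4053 |R(-1.51)|=0.2728 |R(-1)|=0.3750
Bisect:
  x_lo=-3.4205 |R|=2.4631  x_hi=-0.1180 |R|=0.8887
  mid=-1.76926 |R|=0.28111 →hi
  mid=-2.59488 |R|=0.74887 →hi
  mid=-3.00769 |R|=1.39045 →lo
  mid=-2.80128 |R|=1.02438 →lo
  mid=-2.69808 |R|=0.87628 →hi
  mid=-2.74968 |R|=0.94762 →hi
  mid=-2.77548 |R|=0.98531 →hi
  mid=-2.78838 |R|=1.00467 →lo
  ...
  [-2.78536,-2.78516] ⇒ x*=-2.7853
Stable set (-2.7853, 0).

(-2.7853,0); λ=-4 ⇒ h* = 0.6963.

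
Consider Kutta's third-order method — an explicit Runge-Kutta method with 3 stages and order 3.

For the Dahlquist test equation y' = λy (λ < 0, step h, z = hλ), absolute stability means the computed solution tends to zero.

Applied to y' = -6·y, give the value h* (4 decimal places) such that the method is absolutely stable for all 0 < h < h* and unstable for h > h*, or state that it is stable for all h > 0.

Test eqn y'=λy, z=hλ:
  order 3, 3-stage ⇒ R(z)=1+z+z^2/2+z^3/6
  (e.g. R(-1.67)=-0.05179, |R|=0.05179)

Find x<0 with |R(x)|<1.
x=-1.67: |R|=0.0518
|R(-1.74)|=0.1042 |R(-1.08)|=0.2932 |R(-0.84)|=0.4140
Bisect:
  x_lo=-3.2063 |R|=2.5598  x_hi=-0.1786 |R|=0.8364
  mid=-1.69243 |R|=0.06821 →hi
  mid=-2.44937 |R|=0.89879 →hi
  mid=-2.82783 |R|=1.59837 →lo
  mid=-2.63860 |R|=1.21924 →lo
  mid=-2.54398 |R|=1.05210 →lo
  mid=-2.49667 |R|=0.97377 →hi
  mid=-2.52033 |R|=1.01251 →lo
  mid=-2.50850 |R|=0.99303 →hi
  mid=-2.51441 |R|=1.00275 →lo
  mid=-2.51146 |R|=0.99788 →hi
  ...
  [-2.51275,-2.51257] ⇒ x*=-2.5127
Interval (-2.5127, 0).

(-2.5127,0); λ=-6 ⇒ h* = 0.4188.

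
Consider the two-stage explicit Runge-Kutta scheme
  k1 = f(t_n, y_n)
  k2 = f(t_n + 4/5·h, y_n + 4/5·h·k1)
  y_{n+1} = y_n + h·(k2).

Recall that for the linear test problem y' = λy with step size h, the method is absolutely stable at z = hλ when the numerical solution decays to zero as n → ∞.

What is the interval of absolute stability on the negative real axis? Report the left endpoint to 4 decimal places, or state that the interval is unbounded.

(-1.2500, 0).

On y'=λy, z=hλ:
  k1=λy_n ⇒ h·k1=z·y_n;  k2=λ(1+4/5z)y_n ⇒ h·k2=z(1+4/5z)y_n
  y_{n+1}/y_n = 1 + z(1+4/5z) = 1 + z + 4/5z²
  R(z) = 1 + z + 4/5z².

Boundary: |R(x)|=1, x<0.
x=-1.51: |R|=1.3141
R=1: x+4/5x²=0 ⇒ x=−5/4=-1.2500; min R=1−1/(4·4/5)=0.6875>−1
Confirm numerically:
  x=-1.073: |R|=0.84806 <1
  x=-0.771: |R|=0.70455 <1
  x=-0.694: |R|=0.69131 <1
  x=-0.615: |R|=0.68758 <1
  x=-1.557: |R|=1.38240 >1
  x=-1.455: |R|=1.23862 >1
  x=-1.448: |R|=1.22936 >1
Stable set (-1.2500, 0).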